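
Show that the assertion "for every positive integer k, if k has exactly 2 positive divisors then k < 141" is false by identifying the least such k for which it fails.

We need the least positive integer k for which k has exactly 2 positive divisors but the claim fails.
The first 34 eligible values, up to k = 139, all satisfy the conclusion.
k = 149: τ(149) = 2; 149 ≥ 141.
So k = 149 is the smallest counterexample.

k = 149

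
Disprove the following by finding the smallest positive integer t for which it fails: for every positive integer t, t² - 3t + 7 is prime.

The first 5 eligible values, up to t = 5, all satisfy the conclusion.
t = 6: t² - 3t + 7 = 25 = 5 × 5, composite.

t = 6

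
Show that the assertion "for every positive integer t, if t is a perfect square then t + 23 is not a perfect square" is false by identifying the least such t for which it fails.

t = 121

Check each positive integer t in order until t is a perfect square but t + 23 is a perfect square.
For t = 1, 4, 9, 16, 25, 36, 49, 64, 81, 100 the conclusion holds.
t = 121: 121 = 11² and 121 + 23 = 144 = 12².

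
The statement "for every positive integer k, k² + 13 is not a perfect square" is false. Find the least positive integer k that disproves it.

We need the least positive integer k for which k² + 13 is a perfect square.
k = 1: 1² + 13 = 14, not a perfect square.
k = 2: 2² + 13 = 17, not a perfect square.
k = 3: 3² + 13 = 22, not a perfect square.
k = 4: 4² + 13 = 29, not a perfect square.
k = 5: 5² + 13 = 38, not a perfect square.
k = 6: 6² + 13 = 49 = 7², a perfect square.
Hence k = 6 is a counterexample.

k = 6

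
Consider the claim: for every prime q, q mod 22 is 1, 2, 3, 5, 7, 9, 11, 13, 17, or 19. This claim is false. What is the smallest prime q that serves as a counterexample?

q = 37

We need the least prime q for which the claim fails.
The first 11 eligible values, up to q = 31, all satisfy the conclusion.
q = 37: 37 mod 22 = 15 — not in {1, 2, 3, 5, 7, 9, 11, 13, 17, 19}.
Hence q = 37 is a counterexample.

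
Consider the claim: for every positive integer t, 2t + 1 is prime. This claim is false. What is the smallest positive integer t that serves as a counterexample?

t = 4

Check each positive integer t in order until 2t + 1 is not prime.
For t = 1, 2, 3 the conclusion holds.
t = 4: 2t + 1 = 9 = 3 × 3, composite.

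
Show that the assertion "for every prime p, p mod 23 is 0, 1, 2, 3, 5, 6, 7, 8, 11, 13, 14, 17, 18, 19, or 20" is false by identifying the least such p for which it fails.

We need the least prime p for which the claim fails.
For p = 2, 3, 5, 7, …, 47, 53, 59 the conclusion holds.
p = 61: 61 mod 23 = 15 — not in {0, 1, 2, 3, 5, 6, 7, 8, 11, 13, 14, 17, 18, 19, 20}.

p = 61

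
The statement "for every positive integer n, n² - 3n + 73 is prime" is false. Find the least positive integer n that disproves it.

n = 4

We need the least positive integer n for which n² - 3n + 73 is not prime.
For n = 1, 2, 3 the conclusion holds.
n = 4: n² - 3n + 73 = 77 = 7 × 11, composite.
Hence n = 4 is a counterexample.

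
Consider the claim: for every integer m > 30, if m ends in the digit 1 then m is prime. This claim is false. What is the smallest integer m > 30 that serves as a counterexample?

For m = 31, 41 the conclusion holds.
m = 51: 51 ends in 1; 51 = 3 × 17, composite.

m = 51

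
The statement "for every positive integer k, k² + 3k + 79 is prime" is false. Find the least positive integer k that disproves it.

k = 5

Check each positive integer k in order until k² + 3k + 79 is not prime.
k = 1: k² + 3k + 79 = 83, prime.
k = 2: k² + 3k + 79 = 89, prime.
k = 3: k² + 3k + 79 = 97, prime.
k = 4: k² + 3k + 79 = 107, prime.
k = 5: k² + 3k + 79 = 119 = 7 × 17, composite.
Hence k = 5 is a counterexample.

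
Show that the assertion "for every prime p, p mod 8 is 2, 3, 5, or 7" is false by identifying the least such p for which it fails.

p = 17

For p = 2, 3, 5, 7, 11, 13 the conclusion holds.
p = 17: 17 mod 8 = 1 — not in {2, 3, 5, 7}.
Thus p = 17 disproves the claim, and no smaller p works.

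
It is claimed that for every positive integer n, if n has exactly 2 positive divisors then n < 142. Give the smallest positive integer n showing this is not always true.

n = 149

A counterexample is any positive integer n such that n has exactly 2 positive divisors but the claim fails; we check each in order.
The first 34 eligible values, up to n = 139, all satisfy the conclusion.
n = 149: τ(149) = 2; 149 ≥ 142.
Hence n = 149 is a counterexample.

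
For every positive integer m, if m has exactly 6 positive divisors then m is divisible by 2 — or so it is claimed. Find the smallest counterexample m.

The first 6 eligible values, up to m = 44, all satisfy the conclusion.
m = 45: τ(45) = 6; 45 mod 2 = 1.

m = 45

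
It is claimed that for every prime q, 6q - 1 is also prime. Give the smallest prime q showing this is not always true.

q = 11

We need the least prime q for which 6q - 1 is not prime.
The first 4 eligible values, up to q = 7, all satisfy the conclusion.
q = 11: 6q - 1 = 65 = 5 × 13, not prime.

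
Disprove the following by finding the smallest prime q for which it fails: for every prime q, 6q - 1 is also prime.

q = 11

A counterexample is any prime q such that 6q - 1 is not prime; we check each in order.
For q = 2, 3, 5, 7 the conclusion holds.
q = 11: 6q - 1 = 65 = 5 × 13, not prime.
Hence q = 11 is a counterexample.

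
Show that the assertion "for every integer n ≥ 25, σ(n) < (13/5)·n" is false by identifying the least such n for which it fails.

We need the least integer n ≥ 25 for which the claim fails.
For n = 25, 26, 27, 28, …, 57, 58, 59 the conclusion holds.
n = 60: σ(60) = 168; 168 ≥ 156.

n = 60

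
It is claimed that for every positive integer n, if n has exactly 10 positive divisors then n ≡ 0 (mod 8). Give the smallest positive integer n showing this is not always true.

n = 162

Check each positive integer n in order until n has exactly 10 positive divisors but the claim fails.
For n = 48, 80, 112 the conclusion holds.
n = 162: τ(162) = 10; 162 ≡ 2 (mod 8).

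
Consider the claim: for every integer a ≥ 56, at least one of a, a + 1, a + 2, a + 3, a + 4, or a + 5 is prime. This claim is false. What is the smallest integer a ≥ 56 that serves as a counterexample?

For a = 56, 57, 58, 59, …, 87, 88, 89 the conclusion holds.
a = 90: 90 = 2 × 45; 91 = 7 × 13; 92 = 2 × 46; 93 = 3 × 31; 94 = 2 × 47; 95 = 5 × 19 — all composite.
So a = 90 is the smallest counterexample.

a = 90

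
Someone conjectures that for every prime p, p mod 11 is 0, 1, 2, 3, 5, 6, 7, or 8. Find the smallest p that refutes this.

Check each prime p in order until the claim fails.
The first 10 eligible values, up to p = 29, all satisfy the conclusion.
p = 31: 31 mod 11 = 9 — not in {0, 1, 2, 3, 5, 6, 7, 8}.
So p = 31 is the smallest counterexample.

p = 31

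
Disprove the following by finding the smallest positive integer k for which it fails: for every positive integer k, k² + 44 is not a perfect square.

k = 10

We need the least positive integer k for which k² + 44 is a perfect square.
For k = 1, 2, 3, 4, 5, 6, 7, 8, 9 the conclusion holds.
k = 10: 10² + 44 = 144 = 12², a perfect square.
Hence k = 10 is a counterexample.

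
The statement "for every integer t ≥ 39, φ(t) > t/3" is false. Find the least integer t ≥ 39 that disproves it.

We need the least integer t ≥ 39 for which the claim fails.
For t = 39, 40, 41 the conclusion holds.
t = 42: φ(42) = 12 and 42/3 = 14, so φ(42) ≤ 42/3.
Hence t = 42 is a counterexample.

t = 42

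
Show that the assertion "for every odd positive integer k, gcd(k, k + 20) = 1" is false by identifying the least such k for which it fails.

Check each odd positive integer k in order until gcd(k, k + 20) > 1.
For k = 1, 3 the conclusion holds.
k = 5: gcd(5, 25) = 5.
Thus k = 5 disproves the claim, and no smaller k works.

k = 5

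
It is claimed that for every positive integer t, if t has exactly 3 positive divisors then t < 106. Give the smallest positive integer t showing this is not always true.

t = 121

A counterexample is any positive integer t such that t has exactly 3 positive divisors but the claim fails; we check each in order.
The first 4 eligible values, up to t = 49, all satisfy the conclusion.
t = 121: τ(121) = 3; 121 ≥ 106.
Thus t = 121 disproves the claim, and no smaller t works.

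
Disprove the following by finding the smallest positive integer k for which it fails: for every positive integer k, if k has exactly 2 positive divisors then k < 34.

k = 37

For k = 2, 3, 5, 7, …, 23, 29, 31 the conclusion holds.
k = 37: τ(37) = 2; 37 ≥ 34.
So k = 37 is the smallest counterexample.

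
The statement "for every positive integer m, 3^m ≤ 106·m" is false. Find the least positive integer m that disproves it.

A counterexample is any positive integer m such that 3^m > 106·m; we check each in order.
For m = 1, 2, 3, 4, 5 the conclusion holds.
m = 6: 3^m = 729 and 106·m = 636, so 729 > 636.

m = 6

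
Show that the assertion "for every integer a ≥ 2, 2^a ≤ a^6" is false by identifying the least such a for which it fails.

We need the least integer a ≥ 2 for which 2^a > a^6.
For a = 2, 3, 4, 5, …, 27, 28, 29 the conclusion holds.
a = 30: 2^a = 1073741824 and a^6 = 729000000, so 1073741824 > 729000000.

a = 30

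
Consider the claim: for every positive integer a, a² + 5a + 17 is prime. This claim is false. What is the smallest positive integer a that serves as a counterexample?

a = 8

A counterexample is any positive integer a such that a² + 5a + 17 is not prime; we check each in order.
The first 7 eligible values, up to a = 7, all satisfy the conclusion.
a = 8: a² + 5a + 17 = 121 = 11 × 11, composite.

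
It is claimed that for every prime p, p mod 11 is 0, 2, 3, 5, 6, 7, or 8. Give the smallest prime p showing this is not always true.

Check each prime p in order until the claim fails.
The first 8 eligible values, up to p = 19, all satisfy the conclusion.
p = 23: 23 mod 11 = 1 — not in {0, 2, 3, 5, 6, 7, 8}.
So p = 23 is the smallest counterexample.

p = 23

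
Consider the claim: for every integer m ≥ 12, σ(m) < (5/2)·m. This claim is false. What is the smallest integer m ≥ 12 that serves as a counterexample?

We need the least integer m ≥ 12 for which the claim fails.
For m = 12, 13, 14, 15, …, 21, 22, 23 the conclusion holds.
m = 24: σ(24) = 60; 60 ≥ 60.
Hence m = 24 is a counterexample.

m = 24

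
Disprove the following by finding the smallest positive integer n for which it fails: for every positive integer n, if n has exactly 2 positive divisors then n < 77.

n = 79

The first 21 eligible values, up to n = 73, all satisfy the conclusion.
n = 79: τ(79) = 2; 79 ≥ 77.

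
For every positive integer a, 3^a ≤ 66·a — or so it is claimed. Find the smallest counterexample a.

a = 6

We need the least positive integer a for which 3^a > 66·a.
a = 1: 3^a = 3 and 66·a = 66, so 3 ≤ 66.
a = 2: 3^a = 9 and 66·a = 132, so 9 ≤ 132.
a = 3: 3^a = 27 and 66·a = 198, so 27 ≤ 198.
a = 4: 3^a = 81 and 66·a = 264, so 81 ≤ 264.
a = 5: 3^a = 243 and 66·a = 330, so 243 ≤ 330.
a = 6: 3^a = 729 and 66·a = 396, so 729 > 396.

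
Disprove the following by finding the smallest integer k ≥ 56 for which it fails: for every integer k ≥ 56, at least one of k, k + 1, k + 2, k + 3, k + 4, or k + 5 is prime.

We need the least integer k ≥ 56 for which k, k + 1, k + 2, k + 3, k + 4, k + 5 are all composite.
The first 34 eligible values, up to k = 89, all satisfy the conclusion.
k = 90: 90 = 2 × 45; 91 = 7 × 13; 92 = 2 × 46; 93 = 3 × 31; 94 = 2 × 47; 95 = 5 × 19 — all composite.

k = 90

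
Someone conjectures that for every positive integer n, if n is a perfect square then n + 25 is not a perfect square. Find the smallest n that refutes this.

Check each positive integer n in order until n is a perfect square but n + 25 is a perfect square.
For n = 1, 4, 9, 16, …, 81, 100, 121 the conclusion holds.
n = 144: 144 = 12² and 144 + 25 = 169 = 13².
Thus n = 144 disproves the claim, and no smaller n works.

n = 144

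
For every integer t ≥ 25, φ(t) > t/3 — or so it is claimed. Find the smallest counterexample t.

t = 30

A counterexample is any integer t ≥ 25 such that the claim fails; we check each in order.
t = 25: φ(25) = 20 and 25/3 = 25/3, so φ(25) > 25/3.
t = 26: φ(26) = 12 and 26/3 = 26/3, so φ(26) > 26/3.
t = 27: φ(27) = 18 and 27/3 = 9, so φ(27) > 27/3.
t = 28: φ(28) = 12 and 28/3 = 28/3, so φ(28) > 28/3.
t = 29: φ(29) = 28 and 29/3 = 29/3, so φ(29) > 29/3.
t = 30: φ(30) = 8 and 30/3 = 10, so φ(30) ≤ 30/3.
So t = 30 is the smallest counterexample.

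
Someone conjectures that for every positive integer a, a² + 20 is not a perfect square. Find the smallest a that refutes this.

We need the least positive integer a for which a² + 20 is a perfect square.
For a = 1, 2, 3 the conclusion holds.
a = 4: 4² + 20 = 36 = 6², a perfect square.

a = 4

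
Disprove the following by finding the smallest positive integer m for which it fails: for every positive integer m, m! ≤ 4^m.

We need the least positive integer m for which m! > 4^m.
m = 1: m! = 1 and 4^m = 4, so 1 ≤ 4.
m = 2: m! = 2 and 4^m = 16, so 2 ≤ 16.
m = 3: m! = 6 and 4^m = 64, so 6 ≤ 64.
m = 4: m! = 24 and 4^m = 256, so 24 ≤ 256.
m = 5: m! = 120 and 4^m = 1024, so 120 ≤ 1024.
m = 6: m! = 720 and 4^m = 4096, so 720 ≤ 4096.
m = 7: m! = 5040 and 4^m = 16384, so 5040 ≤ 16384.
m = 8: m! = 40320 and 4^m = 65536, so 40320 ≤ 65536.
m = 9: m! = 362880 and 4^m = 262144, so 362880 > 262144.
So m = 9 is the smallest counterexample.

m = 9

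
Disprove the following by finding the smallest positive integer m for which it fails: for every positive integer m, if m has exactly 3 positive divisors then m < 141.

m = 169

m = 4: τ(4) = 3; 4 < 141.
m = 9: τ(9) = 3; 9 < 141.
m = 25: τ(25) = 3; 25 < 141.
m = 49: τ(49) = 3; 49 < 141.
m = 121: τ(121) = 3; 121 < 141.
m = 169: τ(169) = 3; 169 ≥ 141.
Hence m = 169 is a counterexample.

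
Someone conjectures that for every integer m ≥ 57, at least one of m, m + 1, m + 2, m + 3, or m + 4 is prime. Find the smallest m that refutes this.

m = 62

A counterexample is any integer m ≥ 57 such that m, m + 1, m + 2, m + 3, m + 4 are all composite; we check each in order.
m = 57: 59 is prime.
m = 58: 59 is prime.
m = 59: 59 is prime.
m = 60: 61 is prime.
m = 61: 61 is prime.
m = 62: 62 = 2 × 31; 63 = 3 × 21; 64 = 2 × 32; 65 = 5 × 13; 66 = 2 × 33 — all composite.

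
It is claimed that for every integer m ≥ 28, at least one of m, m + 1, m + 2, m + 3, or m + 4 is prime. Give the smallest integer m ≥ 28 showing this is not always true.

m = 32

We need the least integer m ≥ 28 for which m, m + 1, m + 2, m + 3, m + 4 are all composite.
The first 4 eligible values, up to m = 31, all satisfy the conclusion.
m = 32: 32 = 2 × 16; 33 = 3 × 11; 34 = 2 × 17; 35 = 5 × 7; 36 = 2 × 18 — all composite.
Thus m = 32 disproves the claim, and no smaller m works.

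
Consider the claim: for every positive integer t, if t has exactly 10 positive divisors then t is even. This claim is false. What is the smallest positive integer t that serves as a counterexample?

Check each positive integer t in order until t has exactly 10 positive divisors but t is odd.
For t = 48, 80, 112, 162, 176, 208, 272, 304, 368 the conclusion holds.
t = 405: divisors of 405: 10 divisors; 405 is odd.
So t = 405 is the smallest counterexample.

t = 405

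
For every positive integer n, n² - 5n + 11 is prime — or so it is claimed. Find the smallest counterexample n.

Check each positive integer n in order until n² - 5n + 11 is not prime.
n = 1: n² - 5n + 11 = 7, prime.
n = 2: n² - 5n + 11 = 5, prime.
n = 3: n² - 5n + 11 = 5, prime.
n = 4: n² - 5n + 11 = 7, prime.
n = 5: n² - 5n + 11 = 11, prime.
n = 6: n² - 5n + 11 = 17, prime.
n = 7: n² - 5n + 11 = 25 = 5 × 5, composite.

n = 7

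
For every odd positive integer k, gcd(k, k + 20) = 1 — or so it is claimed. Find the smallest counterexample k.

k = 5

Check each odd positive integer k in order until gcd(k, k + 20) > 1.
For k = 1, 3 the conclusion holds.
k = 5: gcd(5, 25) = 5.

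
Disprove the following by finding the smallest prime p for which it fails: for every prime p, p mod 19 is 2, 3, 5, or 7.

p = 11

The first 4 eligible values, up to p = 7, all satisfy the conclusion.
p = 11: 11 mod 19 = 11 — not in {2, 3, 5, 7}.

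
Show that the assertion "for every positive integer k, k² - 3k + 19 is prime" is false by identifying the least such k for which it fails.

k = 18

For k = 1, 2, 3, 4, …, 15, 16, 17 the conclusion holds.
k = 18: k² - 3k + 19 = 289 = 17 × 17, composite.
So k = 18 is the smallest counterexample.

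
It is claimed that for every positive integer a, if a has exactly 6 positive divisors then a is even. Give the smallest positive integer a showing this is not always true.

a = 45

A counterexample is any positive integer a such that a has exactly 6 positive divisors but a is odd; we check each in order.
For a = 12, 18, 20, 28, 32, 44 the conclusion holds.
a = 45: divisors of 45: 1, 3, 5, 9, 15, 45; 45 is odd.
Thus a = 45 disproves the claim, and no smaller a works.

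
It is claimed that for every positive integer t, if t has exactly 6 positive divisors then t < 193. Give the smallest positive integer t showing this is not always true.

Check each positive integer t in order until t has exactly 6 positive divisors but the claim fails.
The first 27 eligible values, up to t = 188, all satisfy the conclusion.
t = 207: τ(207) = 6; 207 ≥ 193.
Hence t = 207 is a counterexample.

t = 207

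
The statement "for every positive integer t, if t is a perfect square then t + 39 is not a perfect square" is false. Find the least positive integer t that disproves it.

t = 25

A counterexample is any positive integer t such that t is a perfect square but t + 39 is a perfect square; we check each in order.
t = 1: 1 + 39 = 40, not a perfect square.
t = 4: 4 + 39 = 43, not a perfect square.
t = 9: 9 + 39 = 48, not a perfect square.
t = 16: 16 + 39 = 55, not a perfect square.
t = 25: 25 = 5² and 25 + 39 = 64 = 8².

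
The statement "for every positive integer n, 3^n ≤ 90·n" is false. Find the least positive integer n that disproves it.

n = 6

We need the least positive integer n for which 3^n > 90·n.
For n = 1, 2, 3, 4, 5 the conclusion holds.
n = 6: 3^n = 729 and 90·n = 540, so 729 > 540.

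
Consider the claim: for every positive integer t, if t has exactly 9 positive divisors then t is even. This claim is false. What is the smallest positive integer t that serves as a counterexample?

t = 225

A counterexample is any positive integer t such that t has exactly 9 positive divisors but t is odd; we check each in order.
t = 36: divisors of 36: 9 divisors; 36 is even.
t = 100: divisors of 100: 9 divisors; 100 is even.
t = 196: divisors of 196: 9 divisors; 196 is even.
t = 225: divisors of 225: 9 divisors; 225 is odd.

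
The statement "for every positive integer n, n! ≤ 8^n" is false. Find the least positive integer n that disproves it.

n = 20

We need the least positive integer n for which n! > 8^n.
For n = 1, 2, 3, 4, …, 17, 18, 19 the conclusion holds.
n = 20: n! = 2432902008176640000 and 8^n = 1152921504606846976, so 2432902008176640000 > 1152921504606846976.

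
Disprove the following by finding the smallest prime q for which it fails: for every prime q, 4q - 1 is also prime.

q = 7

We need the least prime q for which 4q - 1 is not prime.
q = 2: 4q - 1 = 7, prime.
q = 3: 4q - 1 = 11, prime.
q = 5: 4q - 1 = 19, prime.
q = 7: 4q - 1 = 27 = 3 × 9, not prime.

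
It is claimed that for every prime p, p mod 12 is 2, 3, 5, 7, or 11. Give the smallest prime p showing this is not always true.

p = 13

A counterexample is any prime p such that the claim fails; we check each in order.
The first 5 eligible values, up to p = 11, all satisfy the conclusion.
p = 13: 13 mod 12 = 1 — not in {2, 3, 5, 7, 11}.
Hence p = 13 is a counterexample.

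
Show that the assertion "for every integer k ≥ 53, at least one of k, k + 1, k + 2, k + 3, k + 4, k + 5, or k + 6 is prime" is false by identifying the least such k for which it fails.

k = 90

The first 37 eligible values, up to k = 89, all satisfy the conclusion.
k = 90: 90 = 2 × 45; 91 = 7 × 13; 92 = 2 × 46; 93 = 3 × 31; 94 = 2 × 47; 95 = 5 × 19; 96 = 2 × 48 — all composite.
Thus k = 90 disproves the claim, and no smaller k works.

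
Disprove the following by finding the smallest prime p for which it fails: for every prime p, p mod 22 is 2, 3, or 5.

p = 2: 2 mod 22 = 2.
p = 3: 3 mod 22 = 3.
p = 5: 5 mod 22 = 5.
p = 7: 7 mod 22 = 7 — not in {2, 3, 5}.
So p = 7 is the smallest counterexample.

p = 7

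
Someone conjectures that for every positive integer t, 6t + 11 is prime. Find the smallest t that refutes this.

A counterexample is any positive integer t such that 6t + 11 is not prime; we check each in order.
For t = 1, 2, 3 the conclusion holds.
t = 4: 6t + 11 = 35 = 5 × 7, composite.
Thus t = 4 disproves the claim, and no smaller t works.

t = 4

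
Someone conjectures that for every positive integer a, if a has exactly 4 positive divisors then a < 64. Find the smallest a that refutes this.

We need the least positive integer a for which a has exactly 4 positive divisors but the claim fails.
The first 20 eligible values, up to a = 62, all satisfy the conclusion.
a = 65: τ(65) = 4; 65 ≥ 64.

a = 65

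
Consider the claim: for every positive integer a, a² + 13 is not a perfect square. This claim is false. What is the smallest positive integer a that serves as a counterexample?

a = 6

a = 1: 1² + 13 = 14, not a perfect square.
a = 2: 2² + 13 = 17, not a perfect square.
a = 3: 3² + 13 = 22, not a perfect square.
a = 4: 4² + 13 = 29, not a perfect square.
a = 5: 5² + 13 = 38, not a perfect square.
a = 6: 6² + 13 = 49 = 7², a perfect square.
So a = 6 is the smallest counterexample.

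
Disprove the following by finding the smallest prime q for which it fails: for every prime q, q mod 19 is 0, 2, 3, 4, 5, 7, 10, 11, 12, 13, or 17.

q = 37

Check each prime q in order until the claim fails.
For q = 2, 3, 5, 7, …, 23, 29, 31 the conclusion holds.
q = 37: 37 mod 19 = 18 — not in {0, 2, 3, 4, 5, 7, 10, 11, 12, 13, 17}.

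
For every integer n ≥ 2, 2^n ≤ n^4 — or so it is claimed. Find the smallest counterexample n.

For n = 2, 3, 4, 5, …, 14, 15, 16 the conclusion holds.
n = 17: 2^n = 131072 and n^4 = 83521, so 131072 > 83521.
So n = 17 is the smallest counterexample.

n = 17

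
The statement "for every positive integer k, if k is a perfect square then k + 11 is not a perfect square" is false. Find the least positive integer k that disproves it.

A counterexample is any positive integer k such that k is a perfect square but k + 11 is a perfect square; we check each in order.
k = 1: 1 + 11 = 12, not a perfect square.
k = 4: 4 + 11 = 15, not a perfect square.
k = 9: 9 + 11 = 20, not a perfect square.
k = 16: 16 + 11 = 27, not a perfect square.
k = 25: 25 = 5² and 25 + 11 = 36 = 6².
So k = 25 is the smallest counterexample.

k = 25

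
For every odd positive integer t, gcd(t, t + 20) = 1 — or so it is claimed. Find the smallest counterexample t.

A counterexample is any odd positive integer t such that gcd(t, t + 20) > 1; we check each in order.
For t = 1, 3 the conclusion holds.
t = 5: gcd(5, 25) = 5.

t = 5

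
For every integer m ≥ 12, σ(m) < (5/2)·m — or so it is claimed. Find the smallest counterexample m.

For m = 12, 13, 14, 15, …, 21, 22, 23 the conclusion holds.
m = 24: σ(24) = 60; 60 ≥ 60.
Hence m = 24 is a counterexample.

m = 24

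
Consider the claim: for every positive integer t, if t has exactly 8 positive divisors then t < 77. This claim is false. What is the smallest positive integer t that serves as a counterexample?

t = 78

The first 8 eligible values, up to t = 70, all satisfy the conclusion.
t = 78: τ(78) = 8; 78 ≥ 77.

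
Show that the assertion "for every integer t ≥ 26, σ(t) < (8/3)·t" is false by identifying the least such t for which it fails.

Check each integer t ≥ 26 in order until the claim fails.
For t = 26, 27, 28, 29, …, 57, 58, 59 the conclusion holds.
t = 60: σ(60) = 168; 168 ≥ 160.

t = 60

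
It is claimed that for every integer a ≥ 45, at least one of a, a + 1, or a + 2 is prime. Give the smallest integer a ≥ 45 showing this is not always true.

Check each integer a ≥ 45 in order until a, a + 1, a + 2 are all composite.
For a = 45, 46, 47 the conclusion holds.
a = 48: 48 = 2 × 24; 49 = 7 × 7; 50 = 2 × 25 — all composite.
Hence a = 48 is a counterexample.

a = 48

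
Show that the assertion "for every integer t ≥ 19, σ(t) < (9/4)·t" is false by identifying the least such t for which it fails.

Check each integer t ≥ 19 in order until the claim fails.
For t = 19, 20, 21, 22, 23 the conclusion holds.
t = 24: σ(24) = 60; 60 ≥ 54.
Thus t = 24 disproves the claim, and no smaller t works.

t = 24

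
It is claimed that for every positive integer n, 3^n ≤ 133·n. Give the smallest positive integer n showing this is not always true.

n = 7

n = 1: 3^n = 3 and 133·n = 133, so 3 ≤ 133.
n = 2: 3^n = 9 and 133·n = 266, so 9 ≤ 266.
n = 3: 3^n = 27 and 133·n = 399, so 27 ≤ 399.
n = 4: 3^n = 81 and 133·n = 532, so 81 ≤ 532.
n = 5: 3^n = 243 and 133·n = 665, so 243 ≤ 665.
n = 6: 3^n = 729 and 133·n = 798, so 729 ≤ 798.
n = 7: 3^n = 2187 and 133·n = 931, so 2187 > 931.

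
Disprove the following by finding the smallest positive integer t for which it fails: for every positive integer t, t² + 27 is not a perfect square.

Check each positive integer t in order until t² + 27 is a perfect square.
t = 1: 1² + 27 = 28, not a perfect square.
t = 2: 2² + 27 = 31, not a perfect square.
t = 3: 3² + 27 = 36 = 6², a perfect square.

t = 3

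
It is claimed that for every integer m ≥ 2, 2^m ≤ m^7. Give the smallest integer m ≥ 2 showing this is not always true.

m = 37

For m = 2, 3, 4, 5, …, 34, 35, 36 the conclusion holds.
m = 37: 2^m = 137438953472 and m^7 = 94931877133, so 137438953472 > 94931877133.
Hence m = 37 is a counterexample.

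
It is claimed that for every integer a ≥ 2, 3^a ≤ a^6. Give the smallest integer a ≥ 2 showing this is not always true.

For a = 2, 3, 4, 5, …, 12, 13, 14 the conclusion holds.
a = 15: 3^a = 14348907 and a^6 = 11390625, so 14348907 > 11390625.
So a = 15 is the smallest counterexample.

a = 15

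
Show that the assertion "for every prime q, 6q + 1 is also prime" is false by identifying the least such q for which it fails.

q = 19

q = 2: 6q + 1 = 13, prime.
q = 3: 6q + 1 = 19, prime.
q = 5: 6q + 1 = 31, prime.
q = 7: 6q + 1 = 43, prime.
q = 11: 6q + 1 = 67, prime.
q = 13: 6q + 1 = 79, prime.
q = 17: 6q + 1 = 103, prime.
q = 19: 6q + 1 = 115 = 5 × 23, not prime.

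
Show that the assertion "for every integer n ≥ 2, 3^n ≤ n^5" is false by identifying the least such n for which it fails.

n = 11

We need the least integer n ≥ 2 for which 3^n > n^5.
For n = 2, 3, 4, 5, 6, 7, 8, 9, 10 the conclusion holds.
n = 11: 3^n = 177147 and n^5 = 161051, so 177147 > 161051.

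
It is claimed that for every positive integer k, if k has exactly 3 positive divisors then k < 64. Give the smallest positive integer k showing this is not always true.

k = 121

A counterexample is any positive integer k such that k has exactly 3 positive divisors but the claim fails; we check each in order.
The first 4 eligible values, up to k = 49, all satisfy the conclusion.
k = 121: τ(121) = 3; 121 ≥ 64.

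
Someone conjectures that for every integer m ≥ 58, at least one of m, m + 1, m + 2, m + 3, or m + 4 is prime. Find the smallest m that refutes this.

For m = 58, 59, 60, 61 the conclusion holds.
m = 62: 62 = 2 × 31; 63 = 3 × 21; 64 = 2 × 32; 65 = 5 × 13; 66 = 2 × 33 — all composite.

m = 62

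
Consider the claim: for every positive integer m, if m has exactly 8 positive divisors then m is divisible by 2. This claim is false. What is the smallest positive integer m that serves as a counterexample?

m = 105

For m = 24, 30, 40, 42, …, 88, 102, 104 the conclusion holds.
m = 105: τ(105) = 8; 105 mod 2 = 1.
So m = 105 is the smallest counterexample.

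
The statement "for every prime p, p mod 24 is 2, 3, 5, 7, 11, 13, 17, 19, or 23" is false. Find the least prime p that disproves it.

p = 73

For p = 2, 3, 5, 7, …, 61, 67, 71 the conclusion holds.
p = 73: 73 mod 24 = 1 — not in {2, 3, 5, 7, 11, 13, 17, 19, 23}.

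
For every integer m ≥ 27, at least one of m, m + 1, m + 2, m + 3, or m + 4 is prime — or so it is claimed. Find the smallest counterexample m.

Check each integer m ≥ 27 in order until m, m + 1, m + 2, m + 3, m + 4 are all composite.
m = 27: 29 is prime.
m = 28: 29 is prime.
m = 29: 29 is prime.
m = 30: 31 is prime.
m = 31: 31 is prime.
m = 32: 32 = 2 × 16; 33 = 3 × 11; 34 = 2 × 17; 35 = 5 × 7; 36 = 2 × 18 — all composite.
Thus m = 32 disproves the claim, and no smaller m works.

m = 32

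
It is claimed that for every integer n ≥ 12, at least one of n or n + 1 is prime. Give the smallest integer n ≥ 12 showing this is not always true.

A counterexample is any integer n ≥ 12 such that n, n + 1 are both composite; we check each in order.
n = 12: 13 is prime.
n = 13: 13 is prime.
n = 14: 14 = 2 × 7; 15 = 3 × 5 — both composite.
So n = 14 is the smallest counterexample.

n = 14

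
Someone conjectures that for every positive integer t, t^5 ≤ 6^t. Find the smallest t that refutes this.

t = 3

For t = 1, 2 the conclusion holds.
t = 3: t^5 = 243 and 6^t = 216, so 243 > 216.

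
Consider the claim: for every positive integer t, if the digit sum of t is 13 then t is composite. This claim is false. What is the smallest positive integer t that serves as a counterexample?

Check each positive integer t in order until the digit sum of t is 13 but t is prime.
For t = 49, 58 the conclusion holds.
t = 67: digit sum 13; 67 is prime, not composite.
Thus t = 67 disproves the claim, and no smaller t works.

t = 67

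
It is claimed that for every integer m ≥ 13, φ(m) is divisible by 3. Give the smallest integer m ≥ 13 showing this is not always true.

m = 15

A counterexample is any integer m ≥ 13 such that φ(m) is not divisible by 3; we check each in order.
m = 13: φ(13) = 12; 12 mod 3 = 0.
m = 14: φ(14) = 6; 6 mod 3 = 0.
m = 15: φ(15) = 8; 8 mod 3 = 2.
Hence m = 15 is a counterexample.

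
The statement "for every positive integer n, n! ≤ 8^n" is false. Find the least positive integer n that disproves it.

A counterexample is any positive integer n such that n! > 8^n; we check each in order.
For n = 1, 2, 3, 4, …, 17, 18, 19 the conclusion holds.
n = 20: n! = 2432902008176640000 and 8^n = 1152921504606846976, so 2432902008176640000 > 1152921504606846976.
So n = 20 is the smallest counterexample.

n = 20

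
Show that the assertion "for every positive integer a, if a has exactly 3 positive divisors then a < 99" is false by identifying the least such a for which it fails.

a = 121

A counterexample is any positive integer a such that a has exactly 3 positive divisors but the claim fails; we check each in order.
a = 4: τ(4) = 3; 4 < 99.
a = 9: τ(9) = 3; 9 < 99.
a = 25: τ(25) = 3; 25 < 99.
a = 49: τ(49) = 3; 49 < 99.
a = 121: τ(121) = 3; 121 ≥ 99.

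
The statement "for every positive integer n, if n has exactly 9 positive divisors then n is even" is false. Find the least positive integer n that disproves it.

We need the least positive integer n for which n has exactly 9 positive divisors but n is odd.
n = 36: divisors of 36: 9 divisors; 36 is even.
n = 100: divisors of 100: 9 divisors; 100 is even.
n = 196: divisors of 196: 9 divisors; 196 is even.
n = 225: divisors of 225: 9 divisors; 225 is odd.
So n = 225 is the smallest counterexample.

n = 225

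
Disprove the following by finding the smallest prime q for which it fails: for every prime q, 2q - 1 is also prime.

q = 2: 2q - 1 = 3, prime.
q = 3: 2q - 1 = 5, prime.
q = 5: 2q - 1 = 9 = 3 × 3, not prime.

q = 5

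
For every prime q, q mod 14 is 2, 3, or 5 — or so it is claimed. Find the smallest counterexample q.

A counterexample is any prime q such that the claim fails; we check each in order.
q = 2: 2 mod 14 = 2.
q = 3: 3 mod 14 = 3.
q = 5: 5 mod 14 = 5.
q = 7: 7 mod 14 = 7 — not in {2, 3, 5}.
So q = 7 is the smallest counterexample.

q = 7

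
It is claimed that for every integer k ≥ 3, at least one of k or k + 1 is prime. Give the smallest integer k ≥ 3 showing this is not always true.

k = 8

k = 3: 3 is prime.
k = 4: 5 is prime.
k = 5: 5 is prime.
k = 6: 7 is prime.
k = 7: 7 is prime.
k = 8: 8 = 2 × 4; 9 = 3 × 3 — both composite.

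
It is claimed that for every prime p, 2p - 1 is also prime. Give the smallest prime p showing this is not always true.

For p = 2, 3 the conclusion holds.
p = 5: 2p - 1 = 9 = 3 × 3, not prime.
So p = 5 is the smallest counterexample.

p = 5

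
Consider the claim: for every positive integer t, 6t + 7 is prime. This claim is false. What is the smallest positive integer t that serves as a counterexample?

t = 3

A counterexample is any positive integer t such that 6t + 7 is not prime; we check each in order.
t = 1: 6t + 7 = 13, prime.
t = 2: 6t + 7 = 19, prime.
t = 3: 6t + 7 = 25 = 5 × 5, composite.
So t = 3 is the smallest counterexample.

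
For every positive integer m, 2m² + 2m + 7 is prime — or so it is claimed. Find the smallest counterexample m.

m = 6

A counterexample is any positive integer m such that 2m² + 2m + 7 is not prime; we check each in order.
For m = 1, 2, 3, 4, 5 the conclusion holds.
m = 6: 2m² + 2m + 7 = 91 = 7 × 13, composite.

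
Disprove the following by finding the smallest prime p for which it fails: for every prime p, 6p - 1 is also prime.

The first 4 eligible values, up to p = 7, all satisfy the conclusion.
p = 11: 6p - 1 = 65 = 5 × 13, not prime.

p = 11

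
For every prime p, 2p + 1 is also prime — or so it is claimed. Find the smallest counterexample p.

p = 7

Check each prime p in order until 2p + 1 is not prime.
For p = 2, 3, 5 the conclusion holds.
p = 7: 2p + 1 = 15 = 3 × 5, not prime.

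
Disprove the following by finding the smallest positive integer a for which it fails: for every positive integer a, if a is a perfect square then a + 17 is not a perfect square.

We need the least positive integer a for which a is a perfect square but a + 17 is a perfect square.
For a = 1, 4, 9, 16, 25, 36, 49 the conclusion holds.
a = 64: 64 = 8² and 64 + 17 = 81 = 9².

a = 64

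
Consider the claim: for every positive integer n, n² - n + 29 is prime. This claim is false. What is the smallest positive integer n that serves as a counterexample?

n = 1: n² - n + 29 = 29, prime.
n = 2: n² - n + 29 = 31, prime.
n = 3: n² - n + 29 = 35 = 5 × 7, composite.

n = 3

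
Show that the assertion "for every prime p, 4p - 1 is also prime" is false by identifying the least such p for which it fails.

p = 7

p = 2: 4p - 1 = 7, prime.
p = 3: 4p - 1 = 11, prime.
p = 5: 4p - 1 = 19, prime.
p = 7: 4p - 1 = 27 = 3 × 9, not prime.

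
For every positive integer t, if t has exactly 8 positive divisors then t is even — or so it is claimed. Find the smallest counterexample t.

Check each positive integer t in order until t has exactly 8 positive divisors but t is odd.
For t = 24, 30, 40, 42, …, 88, 102, 104 the conclusion holds.
t = 105: divisors of 105: 1, 3, 5, 7, 15, 21, 35, 105; 105 is odd.

t = 105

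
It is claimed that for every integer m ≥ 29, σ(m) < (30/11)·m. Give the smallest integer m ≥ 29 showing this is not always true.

m = 60

A counterexample is any integer m ≥ 29 such that the claim fails; we check each in order.
For m = 29, 30, 31, 32, …, 57, 58, 59 the conclusion holds.
m = 60: σ(60) = 168; 168 ≥ 1800/11.
Thus m = 60 disproves the claim, and no smaller m works.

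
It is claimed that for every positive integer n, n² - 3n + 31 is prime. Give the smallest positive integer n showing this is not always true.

n = 4

Check each positive integer n in order until n² - 3n + 31 is not prime.
For n = 1, 2, 3 the conclusion holds.
n = 4: n² - 3n + 31 = 35 = 5 × 7, composite.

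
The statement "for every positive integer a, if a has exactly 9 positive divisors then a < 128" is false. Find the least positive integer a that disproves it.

We need the least positive integer a for which a has exactly 9 positive divisors but the claim fails.
For a = 36, 100 the conclusion holds.
a = 196: τ(196) = 9; 196 ≥ 128.

a = 196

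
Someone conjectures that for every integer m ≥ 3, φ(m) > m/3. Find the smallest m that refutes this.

Check each integer m ≥ 3 in order until the claim fails.
m = 3: φ(3) = 2 and 3/3 = 1, so φ(3) > 3/3.
m = 4: φ(4) = 2 and 4/3 = 4/3, so φ(4) > 4/3.
m = 5: φ(5) = 4 and 5/3 = 5/3, so φ(5) > 5/3.
m = 6: φ(6) = 2 and 6/3 = 2, so φ(6) ≤ 6/3.

m = 6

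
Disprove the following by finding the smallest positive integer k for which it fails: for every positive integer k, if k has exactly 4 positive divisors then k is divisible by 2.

We need the least positive integer k for which k has exactly 4 positive divisors but k is not divisible by 2.
The first 4 eligible values, up to k = 14, all satisfy the conclusion.
k = 15: τ(15) = 4; 15 mod 2 = 1.

k = 15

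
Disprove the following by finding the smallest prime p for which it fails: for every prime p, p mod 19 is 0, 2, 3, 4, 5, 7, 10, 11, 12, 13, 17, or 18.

p = 47

For p = 2, 3, 5, 7, …, 37, 41, 43 the conclusion holds.
p = 47: 47 mod 19 = 9 — not in {0, 2, 3, 4, 5, 7, 10, 11, 12, 13, 17, 18}.
So p = 47 is the smallest counterexample.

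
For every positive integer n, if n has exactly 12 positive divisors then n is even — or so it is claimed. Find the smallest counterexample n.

n = 315

Check each positive integer n in order until n has exactly 12 positive divisors but n is odd.
For n = 60, 72, 84, 90, …, 294, 306, 308 the conclusion holds.
n = 315: divisors of 315: 12 divisors; 315 is odd.
Hence n = 315 is a counterexample.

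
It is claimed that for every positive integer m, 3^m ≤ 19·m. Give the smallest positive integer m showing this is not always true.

m = 4

A counterexample is any positive integer m such that 3^m > 19·m; we check each in order.
For m = 1, 2, 3 the conclusion holds.
m = 4: 3^m = 81 and 19·m = 76, so 81 > 76.
Hence m = 4 is a counterexample.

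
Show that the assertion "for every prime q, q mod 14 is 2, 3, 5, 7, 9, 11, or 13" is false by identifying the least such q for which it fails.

q = 29

A counterexample is any prime q such that the claim fails; we check each in order.
For q = 2, 3, 5, 7, 11, 13, 17, 19, 23 the conclusion holds.
q = 29: 29 mod 14 = 1 — not in {2, 3, 5, 7, 9, 11, 13}.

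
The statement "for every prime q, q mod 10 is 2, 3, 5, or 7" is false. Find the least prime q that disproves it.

q = 11

q = 2: 2 mod 10 = 2.
q = 3: 3 mod 10 = 3.
q = 5: 5 mod 10 = 5.
q = 7: 7 mod 10 = 7.
q = 11: 11 mod 10 = 1 — not in {2, 3, 5, 7}.
Hence q = 11 is a counterexample.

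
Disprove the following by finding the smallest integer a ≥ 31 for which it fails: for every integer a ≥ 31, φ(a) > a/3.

a = 36

The first 5 eligible values, up to a = 35, all satisfy the conclusion.
a = 36: φ(36) = 12 and 36/3 = 12, so φ(36) ≤ 36/3.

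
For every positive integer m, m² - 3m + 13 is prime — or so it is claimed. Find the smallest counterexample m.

A counterexample is any positive integer m such that m² - 3m + 13 is not prime; we check each in order.
The first 11 eligible values, up to m = 11, all satisfy the conclusion.
m = 12: m² - 3m + 13 = 121 = 11 × 11, composite.
So m = 12 is the smallest counterexample.

m = 12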